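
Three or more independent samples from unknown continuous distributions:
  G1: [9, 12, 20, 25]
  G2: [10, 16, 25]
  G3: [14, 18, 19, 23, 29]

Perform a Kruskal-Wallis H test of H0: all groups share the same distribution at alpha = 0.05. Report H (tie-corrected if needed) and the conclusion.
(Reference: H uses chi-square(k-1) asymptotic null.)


Step 1: Combine all N = 12 observations and assign midranks.
sorted (value, group, rank): (9,G1,1), (10,G2,2), (12,G1,3), (14,G3,4), (16,G2,5), (18,G3,6), (19,G3,7), (20,G1,8), (23,G3,9), (25,G1,10.5), (25,G2,10.5), (29,G3,12)
Step 2: Sum ranks within each group.
R_1 = 22.5 (n_1 = 4)
R_2 = 17.5 (n_2 = 3)
R_3 = 38 (n_3 = 5)
Step 3: H = 12/(N(N+1)) * sum(R_i^2/n_i) - 3(N+1)
     = 12/(12*13) * (22.5^2/4 + 17.5^2/3 + 38^2/5) - 3*13
     = 0.076923 * 517.446 - 39
     = 0.803526.
Step 4: Ties present; correction factor C = 1 - 6/(12^3 - 12) = 0.996503. Corrected H = 0.803526 / 0.996503 = 0.806345.
Step 5: Under H0, H ~ chi^2(2); p-value = 0.668197.
Step 6: alpha = 0.05. fail to reject H0.

H = 0.8063, df = 2, p = 0.668197, fail to reject H0.


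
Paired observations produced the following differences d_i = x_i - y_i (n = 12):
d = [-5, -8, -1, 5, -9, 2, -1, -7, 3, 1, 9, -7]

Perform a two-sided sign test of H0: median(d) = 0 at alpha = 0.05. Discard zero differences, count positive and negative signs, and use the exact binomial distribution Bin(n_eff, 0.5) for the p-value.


Step 1: Discard zero differences. Original n = 12; n_eff = number of nonzero differences = 12.
Nonzero differences (with sign): -5, -8, -1, +5, -9, +2, -1, -7, +3, +1, +9, -7
Step 2: Count signs: positive = 5, negative = 7.
Step 3: Under H0: P(positive) = 0.5, so the number of positives S ~ Bin(12, 0.5).
Step 4: Two-sided exact p-value = sum of Bin(12,0.5) probabilities at or below the observed probability = 0.774414.
Step 5: alpha = 0.05. fail to reject H0.

n_eff = 12, pos = 5, neg = 7, p = 0.774414, fail to reject H0.


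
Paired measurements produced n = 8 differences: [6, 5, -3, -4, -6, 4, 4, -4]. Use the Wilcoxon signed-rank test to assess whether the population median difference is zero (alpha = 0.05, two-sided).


Step 1: Drop any zero differences (none here) and take |d_i|.
|d| = [6, 5, 3, 4, 6, 4, 4, 4]
Step 2: Midrank |d_i| (ties get averaged ranks).
ranks: |6|->7.5, |5|->6, |3|->1, |4|->3.5, |6|->7.5, |4|->3.5, |4|->3.5, |4|->3.5
Step 3: Attach original signs; sum ranks with positive sign and with negative sign.
W+ = 7.5 + 6 + 3.5 + 3.5 = 20.5
W- = 1 + 3.5 + 7.5 + 3.5 = 15.5
(Check: W+ + W- = 36 should equal n(n+1)/2 = 36.)
Step 4: Test statistic W = min(W+, W-) = 15.5.
Step 5: Ties in |d|, so use the tie-corrected normal approximation.
        E[W] = n(n+1)/4 = 8*9/4 = 18.
        Tie groups: |d|=4 (t=4), |d|=6 (t=2); sum(t^3 - t) = 66.
        Var[W] = n(n+1)(2n+1)/24 - sum(t^3-t)/48 = 1224/24 - 66/48 = 49.625.
        z = (W - E[W]) / sqrt(Var[W]) = (15.5 - 18) / 7.0445 = -0.3549.
        Two-sided p = 2*Phi(z) = 0.722674.
Step 6: alpha = 0.05. fail to reject H0.

W+ = 20.5, W- = 15.5, W = min = 15.5, p = 0.722674, fail to reject H0.


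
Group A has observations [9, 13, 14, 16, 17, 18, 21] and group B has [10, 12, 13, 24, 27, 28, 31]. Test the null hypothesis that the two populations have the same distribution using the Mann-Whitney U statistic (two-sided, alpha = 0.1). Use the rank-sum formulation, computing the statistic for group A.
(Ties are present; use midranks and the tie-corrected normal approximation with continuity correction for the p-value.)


Step 1: Combine and sort all 14 observations; assign midranks.
sorted (value, group): (9,X), (10,Y), (12,Y), (13,X), (13,Y), (14,X), (16,X), (17,X), (18,X), (21,X), (24,Y), (27,Y), (28,Y), (31,Y)
ranks: 9->1, 10->2, 12->3, 13->4.5, 13->4.5, 14->6, 16->7, 17->8, 18->9, 21->10, 24->11, 27->12, 28->13, 31->14
Step 2: Rank sum for X: R1 = 1 + 4.5 + 6 + 7 + 8 + 9 + 10 = 45.5.
Step 3: U_X = R1 - n1(n1+1)/2 = 45.5 - 7*8/2 = 45.5 - 28 = 17.5.
       U_Y = n1*n2 - U_X = 49 - 17.5 = 31.5.
Step 4: Ties are present, so use the tie-corrected normal approximation (with continuity correction) for the p-value.
Step 5: p-value = 0.405717; compare to alpha = 0.1. fail to reject H0.

U_X = 17.5, p = 0.405717, fail to reject H0 at alpha = 0.1.


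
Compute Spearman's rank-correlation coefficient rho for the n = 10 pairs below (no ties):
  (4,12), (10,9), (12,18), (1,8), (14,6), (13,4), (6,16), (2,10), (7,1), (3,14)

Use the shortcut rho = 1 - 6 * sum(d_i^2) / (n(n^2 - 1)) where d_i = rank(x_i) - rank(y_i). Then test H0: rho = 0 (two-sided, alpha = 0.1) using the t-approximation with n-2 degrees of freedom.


Step 1: Rank x and y separately (midranks; no ties here).
rank(x): 4->4, 10->7, 12->8, 1->1, 14->10, 13->9, 6->5, 2->2, 7->6, 3->3
rank(y): 12->7, 9->5, 18->10, 8->4, 6->3, 4->2, 16->9, 10->6, 1->1, 14->8
Step 2: d_i = R_x(i) - R_y(i); compute d_i^2.
  (4-7)^2=9, (7-5)^2=4, (8-10)^2=4, (1-4)^2=9, (10-3)^2=49, (9-2)^2=49, (5-9)^2=16, (2-6)^2=16, (6-1)^2=25, (3-8)^2=25
sum(d^2) = 206.
Step 3: rho = 1 - 6*206 / (10*(10^2 - 1)) = 1 - 1236/990 = -0.248485.
Step 4: Under H0, t = rho * sqrt((n-2)/(1-rho^2)) = -0.7256 ~ t(8).
Step 5: Two-sided p-value from the t-distribution with 8 df = 0.488776.
Step 6: alpha = 0.1. fail to reject H0.

rho = -0.2485, p = 0.488776, fail to reject H0 at alpha = 0.1.


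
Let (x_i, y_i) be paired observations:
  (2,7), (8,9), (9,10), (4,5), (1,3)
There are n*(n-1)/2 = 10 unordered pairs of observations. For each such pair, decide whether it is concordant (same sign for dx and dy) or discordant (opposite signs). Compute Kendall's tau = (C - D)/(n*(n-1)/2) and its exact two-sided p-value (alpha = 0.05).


Step 1: Enumerate the 10 unordered pairs (i,j) with i<j and classify each by sign(x_j-x_i) * sign(y_j-y_i).
  (1,2):dx=+6,dy=+2->C; (1,3):dx=+7,dy=+3->C; (1,4):dx=+2,dy=-2->D; (1,5):dx=-1,dy=-4->C
  (2,3):dx=+1,dy=+1->C; (2,4):dx=-4,dy=-4->C; (2,5):dx=-7,dy=-6->C; (3,4):dx=-5,dy=-5->C
  (3,5):dx=-8,dy=-7->C; (4,5):dx=-3,dy=-2->C
Step 2: C = 9, D = 1, total pairs = 10.
Step 3: tau = (C - D)/(n(n-1)/2) = (9 - 1)/10 = 0.800000.
Step 4: Exact two-sided p-value (enumerate n! = 120 permutations of y under H0): p = 0.083333.
Step 5: alpha = 0.05. fail to reject H0.

tau_b = 0.8000 (C=9, D=1), p = 0.083333, fail to reject H0.


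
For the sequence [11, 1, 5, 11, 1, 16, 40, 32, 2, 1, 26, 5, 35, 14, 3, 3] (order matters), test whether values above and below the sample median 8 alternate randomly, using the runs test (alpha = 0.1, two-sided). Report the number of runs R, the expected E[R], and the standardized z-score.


Step 1: Compute median = 8; label A = above, B = below.
Labels in order: ABBABAAABBABAABB  (n_A = 8, n_B = 8)
Step 2: Count runs R = 10.
Step 3: Under H0 (random ordering), E[R] = 2*n_A*n_B/(n_A+n_B) + 1 = 2*8*8/16 + 1 = 9.0000.
        Var[R] = 2*n_A*n_B*(2*n_A*n_B - n_A - n_B) / ((n_A+n_B)^2 * (n_A+n_B-1)) = 14336/3840 = 3.7333.
        SD[R] = 1.9322.
Step 4: Continuity-corrected z = (R - 0.5 - E[R]) / SD[R] = (10 - 0.5 - 9.0000) / 1.9322 = 0.2588.
Step 5: Two-sided p-value via normal approximation = 2*(1 - Phi(|z|)) = 0.795809.
Step 6: alpha = 0.1. fail to reject H0.

R = 10, z = 0.2588, p = 0.795809, fail to reject H0.


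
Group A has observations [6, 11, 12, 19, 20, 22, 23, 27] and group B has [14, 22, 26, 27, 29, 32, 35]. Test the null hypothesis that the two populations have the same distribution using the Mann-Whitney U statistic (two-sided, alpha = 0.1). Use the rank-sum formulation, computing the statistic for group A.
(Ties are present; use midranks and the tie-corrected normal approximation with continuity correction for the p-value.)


Step 1: Combine and sort all 15 observations; assign midranks.
sorted (value, group): (6,X), (11,X), (12,X), (14,Y), (19,X), (20,X), (22,X), (22,Y), (23,X), (26,Y), (27,X), (27,Y), (29,Y), (32,Y), (35,Y)
ranks: 6->1, 11->2, 12->3, 14->4, 19->5, 20->6, 22->7.5, 22->7.5, 23->9, 26->10, 27->11.5, 27->11.5, 29->13, 32->14, 35->15
Step 2: Rank sum for X: R1 = 1 + 2 + 3 + 5 + 6 + 7.5 + 9 + 11.5 = 45.
Step 3: U_X = R1 - n1(n1+1)/2 = 45 - 8*9/2 = 45 - 36 = 9.
       U_Y = n1*n2 - U_X = 56 - 9 = 47.
Step 4: Ties are present, so use the tie-corrected normal approximation (with continuity correction) for the p-value.
Step 5: p-value = 0.031969; compare to alpha = 0.1. reject H0.

U_X = 9, p = 0.031969, reject H0 at alpha = 0.1.


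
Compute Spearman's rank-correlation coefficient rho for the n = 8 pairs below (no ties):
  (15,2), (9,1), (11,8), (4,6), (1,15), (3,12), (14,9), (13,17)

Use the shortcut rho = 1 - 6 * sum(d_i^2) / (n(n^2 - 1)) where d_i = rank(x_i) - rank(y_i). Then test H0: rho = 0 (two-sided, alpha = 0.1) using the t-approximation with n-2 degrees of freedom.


Step 1: Rank x and y separately (midranks; no ties here).
rank(x): 15->8, 9->4, 11->5, 4->3, 1->1, 3->2, 14->7, 13->6
rank(y): 2->2, 1->1, 8->4, 6->3, 15->7, 12->6, 9->5, 17->8
Step 2: d_i = R_x(i) - R_y(i); compute d_i^2.
  (8-2)^2=36, (4-1)^2=9, (5-4)^2=1, (3-3)^2=0, (1-7)^2=36, (2-6)^2=16, (7-5)^2=4, (6-8)^2=4
sum(d^2) = 106.
Step 3: rho = 1 - 6*106 / (8*(8^2 - 1)) = 1 - 636/504 = -0.261905.
Step 4: Under H0, t = rho * sqrt((n-2)/(1-rho^2)) = -0.6647 ~ t(6).
Step 5: Two-sided p-value from the t-distribution with 6 df = 0.530923.
Step 6: alpha = 0.1. fail to reject H0.

rho = -0.2619, p = 0.530923, fail to reject H0 at alpha = 0.1.


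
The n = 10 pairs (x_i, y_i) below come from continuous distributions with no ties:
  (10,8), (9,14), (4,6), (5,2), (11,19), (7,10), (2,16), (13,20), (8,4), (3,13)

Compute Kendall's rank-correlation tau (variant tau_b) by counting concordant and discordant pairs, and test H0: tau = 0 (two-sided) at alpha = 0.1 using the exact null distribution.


Step 1: Enumerate the 45 unordered pairs (i,j) with i<j and classify each by sign(x_j-x_i) * sign(y_j-y_i).
  (1,2):dx=-1,dy=+6->D; (1,3):dx=-6,dy=-2->C; (1,4):dx=-5,dy=-6->C; (1,5):dx=+1,dy=+11->C
  (1,6):dx=-3,dy=+2->D; (1,7):dx=-8,dy=+8->D; (1,8):dx=+3,dy=+12->C; (1,9):dx=-2,dy=-4->C
  (1,10):dx=-7,dy=+5->D; (2,3):dx=-5,dy=-8->C; (2,4):dx=-4,dy=-12->C; (2,5):dx=+2,dy=+5->C
  (2,6):dx=-2,dy=-4->C; (2,7):dx=-7,dy=+2->D; (2,8):dx=+4,dy=+6->C; (2,9):dx=-1,dy=-10->C
  (2,10):dx=-6,dy=-1->C; (3,4):dx=+1,dy=-4->D; (3,5):dx=+7,dy=+13->C; (3,6):dx=+3,dy=+4->C
  (3,7):dx=-2,dy=+10->D; (3,8):dx=+9,dy=+14->C; (3,9):dx=+4,dy=-2->D; (3,10):dx=-1,dy=+7->D
  (4,5):dx=+6,dy=+17->C; (4,6):dx=+2,dy=+8->C; (4,7):dx=-3,dy=+14->D; (4,8):dx=+8,dy=+18->C
  (4,9):dx=+3,dy=+2->C; (4,10):dx=-2,dy=+11->D; (5,6):dx=-4,dy=-9->C; (5,7):dx=-9,dy=-3->C
  (5,8):dx=+2,dy=+1->C; (5,9):dx=-3,dy=-15->C; (5,10):dx=-8,dy=-6->C; (6,7):dx=-5,dy=+6->D
  (6,8):dx=+6,dy=+10->C; (6,9):dx=+1,dy=-6->D; (6,10):dx=-4,dy=+3->D; (7,8):dx=+11,dy=+4->C
  (7,9):dx=+6,dy=-12->D; (7,10):dx=+1,dy=-3->D; (8,9):dx=-5,dy=-16->C; (8,10):dx=-10,dy=-7->C
  (9,10):dx=-5,dy=+9->D
Step 2: C = 28, D = 17, total pairs = 45.
Step 3: tau = (C - D)/(n(n-1)/2) = (28 - 17)/45 = 0.244444.
Step 4: Exact two-sided p-value (enumerate n! = 3628800 permutations of y under H0): p = 0.380720.
Step 5: alpha = 0.1. fail to reject H0.

tau_b = 0.2444 (C=28, D=17), p = 0.380720, fail to reject H0.


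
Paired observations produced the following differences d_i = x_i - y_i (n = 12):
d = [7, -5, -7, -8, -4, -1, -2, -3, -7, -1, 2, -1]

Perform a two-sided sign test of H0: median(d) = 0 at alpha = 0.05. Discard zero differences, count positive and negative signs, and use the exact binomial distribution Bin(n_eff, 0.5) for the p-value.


Step 1: Discard zero differences. Original n = 12; n_eff = number of nonzero differences = 12.
Nonzero differences (with sign): +7, -5, -7, -8, -4, -1, -2, -3, -7, -1, +2, -1
Step 2: Count signs: positive = 2, negative = 10.
Step 3: Under H0: P(positive) = 0.5, so the number of positives S ~ Bin(12, 0.5).
Step 4: Two-sided exact p-value = sum of Bin(12,0.5) probabilities at or below the observed probability = 0.038574.
Step 5: alpha = 0.05. reject H0.

n_eff = 12, pos = 2, neg = 10, p = 0.038574, reject H0.


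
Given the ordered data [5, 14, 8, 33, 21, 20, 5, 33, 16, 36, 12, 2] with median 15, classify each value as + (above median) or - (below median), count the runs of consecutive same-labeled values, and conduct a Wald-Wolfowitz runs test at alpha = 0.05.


Step 1: Compute median = 15; label A = above, B = below.
Labels in order: BBBAAABAAABB  (n_A = 6, n_B = 6)
Step 2: Count runs R = 5.
Step 3: Under H0 (random ordering), E[R] = 2*n_A*n_B/(n_A+n_B) + 1 = 2*6*6/12 + 1 = 7.0000.
        Var[R] = 2*n_A*n_B*(2*n_A*n_B - n_A - n_B) / ((n_A+n_B)^2 * (n_A+n_B-1)) = 4320/1584 = 2.7273.
        SD[R] = 1.6514.
Step 4: Continuity-corrected z = (R + 0.5 - E[R]) / SD[R] = (5 + 0.5 - 7.0000) / 1.6514 = -0.9083.
Step 5: Two-sided p-value via normal approximation = 2*(1 - Phi(|z|)) = 0.363722.
Step 6: alpha = 0.05. fail to reject H0.

R = 5, z = -0.9083, p = 0.363722, fail to reject H0.


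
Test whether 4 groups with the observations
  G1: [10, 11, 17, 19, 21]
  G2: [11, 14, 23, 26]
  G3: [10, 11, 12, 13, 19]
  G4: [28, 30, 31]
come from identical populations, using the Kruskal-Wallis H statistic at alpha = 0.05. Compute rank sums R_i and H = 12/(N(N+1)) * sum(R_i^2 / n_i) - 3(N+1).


Step 1: Combine all N = 17 observations and assign midranks.
sorted (value, group, rank): (10,G1,1.5), (10,G3,1.5), (11,G1,4), (11,G2,4), (11,G3,4), (12,G3,6), (13,G3,7), (14,G2,8), (17,G1,9), (19,G1,10.5), (19,G3,10.5), (21,G1,12), (23,G2,13), (26,G2,14), (28,G4,15), (30,G4,16), (31,G4,17)
Step 2: Sum ranks within each group.
R_1 = 37 (n_1 = 5)
R_2 = 39 (n_2 = 4)
R_3 = 29 (n_3 = 5)
R_4 = 48 (n_4 = 3)
Step 3: H = 12/(N(N+1)) * sum(R_i^2/n_i) - 3(N+1)
     = 12/(17*18) * (37^2/5 + 39^2/4 + 29^2/5 + 48^2/3) - 3*18
     = 0.039216 * 1590.25 - 54
     = 8.362745.
Step 4: Ties present; correction factor C = 1 - 36/(17^3 - 17) = 0.992647. Corrected H = 8.362745 / 0.992647 = 8.424691.
Step 5: Under H0, H ~ chi^2(3); p-value = 0.038004.
Step 6: alpha = 0.05. reject H0.

H = 8.4247, df = 3, p = 0.038004, reject H0.


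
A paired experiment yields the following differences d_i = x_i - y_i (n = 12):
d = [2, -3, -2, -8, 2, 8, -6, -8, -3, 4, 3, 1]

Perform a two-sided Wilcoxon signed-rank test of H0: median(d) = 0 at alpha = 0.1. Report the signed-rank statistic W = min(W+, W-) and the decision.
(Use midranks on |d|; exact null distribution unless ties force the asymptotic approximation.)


Step 1: Drop any zero differences (none here) and take |d_i|.
|d| = [2, 3, 2, 8, 2, 8, 6, 8, 3, 4, 3, 1]
Step 2: Midrank |d_i| (ties get averaged ranks).
ranks: |2|->3, |3|->6, |2|->3, |8|->11, |2|->3, |8|->11, |6|->9, |8|->11, |3|->6, |4|->8, |3|->6, |1|->1
Step 3: Attach original signs; sum ranks with positive sign and with negative sign.
W+ = 3 + 3 + 11 + 8 + 6 + 1 = 32
W- = 6 + 3 + 11 + 9 + 11 + 6 = 46
(Check: W+ + W- = 78 should equal n(n+1)/2 = 78.)
Step 4: Test statistic W = min(W+, W-) = 32.
Step 5: Ties in |d|, so use the tie-corrected normal approximation.
        E[W] = n(n+1)/4 = 12*13/4 = 39.
        Tie groups: |d|=2 (t=3), |d|=3 (t=3), |d|=8 (t=3); sum(t^3 - t) = 72.
        Var[W] = n(n+1)(2n+1)/24 - sum(t^3-t)/48 = 3900/24 - 72/48 = 161.
        z = (W - E[W]) / sqrt(Var[W]) = (32 - 39) / 12.6886 = -0.5517.
        Two-sided p = 2*Phi(z) = 0.581169.
Step 6: alpha = 0.1. fail to reject H0.

W+ = 32, W- = 46, W = min = 32, p = 0.581169, fail to reject H0.


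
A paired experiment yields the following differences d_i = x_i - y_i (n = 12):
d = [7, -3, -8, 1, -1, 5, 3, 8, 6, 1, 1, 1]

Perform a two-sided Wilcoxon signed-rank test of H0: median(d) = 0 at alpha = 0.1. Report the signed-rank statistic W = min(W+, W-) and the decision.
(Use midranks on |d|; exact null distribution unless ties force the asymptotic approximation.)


Step 1: Drop any zero differences (none here) and take |d_i|.
|d| = [7, 3, 8, 1, 1, 5, 3, 8, 6, 1, 1, 1]
Step 2: Midrank |d_i| (ties get averaged ranks).
ranks: |7|->10, |3|->6.5, |8|->11.5, |1|->3, |1|->3, |5|->8, |3|->6.5, |8|->11.5, |6|->9, |1|->3, |1|->3, |1|->3
Step 3: Attach original signs; sum ranks with positive sign and with negative sign.
W+ = 10 + 3 + 8 + 6.5 + 11.5 + 9 + 3 + 3 + 3 = 57
W- = 6.5 + 11.5 + 3 = 21
(Check: W+ + W- = 78 should equal n(n+1)/2 = 78.)
Step 4: Test statistic W = min(W+, W-) = 21.
Step 5: Ties in |d|, so use the tie-corrected normal approximation.
        E[W] = n(n+1)/4 = 12*13/4 = 39.
        Tie groups: |d|=1 (t=5), |d|=3 (t=2), |d|=8 (t=2); sum(t^3 - t) = 132.
        Var[W] = n(n+1)(2n+1)/24 - sum(t^3-t)/48 = 3900/24 - 132/48 = 159.75.
        z = (W - E[W]) / sqrt(Var[W]) = (21 - 39) / 12.6392 = -1.4241.
        Two-sided p = 2*Phi(z) = 0.154407.
Step 6: alpha = 0.1. fail to reject H0.

W+ = 57, W- = 21, W = min = 21, p = 0.154407, fail to reject H0.


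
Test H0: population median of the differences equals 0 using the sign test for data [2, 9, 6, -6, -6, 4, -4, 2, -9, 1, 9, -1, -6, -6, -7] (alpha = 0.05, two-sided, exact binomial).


Step 1: Discard zero differences. Original n = 15; n_eff = number of nonzero differences = 15.
Nonzero differences (with sign): +2, +9, +6, -6, -6, +4, -4, +2, -9, +1, +9, -1, -6, -6, -7
Step 2: Count signs: positive = 7, negative = 8.
Step 3: Under H0: P(positive) = 0.5, so the number of positives S ~ Bin(15, 0.5).
Step 4: Two-sided exact p-value = sum of Bin(15,0.5) probabilities at or below the observed probability = 1.000000.
Step 5: alpha = 0.05. fail to reject H0.

n_eff = 15, pos = 7, neg = 8, p = 1.000000, fail to reject H0.


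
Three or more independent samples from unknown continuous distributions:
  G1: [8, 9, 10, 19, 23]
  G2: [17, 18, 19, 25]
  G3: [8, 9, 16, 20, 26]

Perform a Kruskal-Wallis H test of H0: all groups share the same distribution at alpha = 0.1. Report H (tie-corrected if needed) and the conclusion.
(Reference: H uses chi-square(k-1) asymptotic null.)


Step 1: Combine all N = 14 observations and assign midranks.
sorted (value, group, rank): (8,G1,1.5), (8,G3,1.5), (9,G1,3.5), (9,G3,3.5), (10,G1,5), (16,G3,6), (17,G2,7), (18,G2,8), (19,G1,9.5), (19,G2,9.5), (20,G3,11), (23,G1,12), (25,G2,13), (26,G3,14)
Step 2: Sum ranks within each group.
R_1 = 31.5 (n_1 = 5)
R_2 = 37.5 (n_2 = 4)
R_3 = 36 (n_3 = 5)
Step 3: H = 12/(N(N+1)) * sum(R_i^2/n_i) - 3(N+1)
     = 12/(14*15) * (31.5^2/5 + 37.5^2/4 + 36^2/5) - 3*15
     = 0.057143 * 809.212 - 45
     = 1.240714.
Step 4: Ties present; correction factor C = 1 - 18/(14^3 - 14) = 0.993407. Corrected H = 1.240714 / 0.993407 = 1.248949.
Step 5: Under H0, H ~ chi^2(2); p-value = 0.535543.
Step 6: alpha = 0.1. fail to reject H0.

H = 1.2489, df = 2, p = 0.535543, fail to reject H0.


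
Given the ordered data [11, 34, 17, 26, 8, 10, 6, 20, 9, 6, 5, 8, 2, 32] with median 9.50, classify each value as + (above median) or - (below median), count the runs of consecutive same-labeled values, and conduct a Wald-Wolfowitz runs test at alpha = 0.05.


Step 1: Compute median = 9.50; label A = above, B = below.
Labels in order: AAAABABABBBBBA  (n_A = 7, n_B = 7)
Step 2: Count runs R = 7.
Step 3: Under H0 (random ordering), E[R] = 2*n_A*n_B/(n_A+n_B) + 1 = 2*7*7/14 + 1 = 8.0000.
        Var[R] = 2*n_A*n_B*(2*n_A*n_B - n_A - n_B) / ((n_A+n_B)^2 * (n_A+n_B-1)) = 8232/2548 = 3.2308.
        SD[R] = 1.7974.
Step 4: Continuity-corrected z = (R + 0.5 - E[R]) / SD[R] = (7 + 0.5 - 8.0000) / 1.7974 = -0.2782.
Step 5: Two-sided p-value via normal approximation = 2*(1 - Phi(|z|)) = 0.780879.
Step 6: alpha = 0.05. fail to reject H0.

R = 7, z = -0.2782, p = 0.780879, fail to reject H0.


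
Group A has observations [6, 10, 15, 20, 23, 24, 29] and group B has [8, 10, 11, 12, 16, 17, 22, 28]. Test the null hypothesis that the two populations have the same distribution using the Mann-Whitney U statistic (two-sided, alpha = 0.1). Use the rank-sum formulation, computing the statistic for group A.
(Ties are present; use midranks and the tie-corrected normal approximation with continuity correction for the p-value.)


Step 1: Combine and sort all 15 observations; assign midranks.
sorted (value, group): (6,X), (8,Y), (10,X), (10,Y), (11,Y), (12,Y), (15,X), (16,Y), (17,Y), (20,X), (22,Y), (23,X), (24,X), (28,Y), (29,X)
ranks: 6->1, 8->2, 10->3.5, 10->3.5, 11->5, 12->6, 15->7, 16->8, 17->9, 20->10, 22->11, 23->12, 24->13, 28->14, 29->15
Step 2: Rank sum for X: R1 = 1 + 3.5 + 7 + 10 + 12 + 13 + 15 = 61.5.
Step 3: U_X = R1 - n1(n1+1)/2 = 61.5 - 7*8/2 = 61.5 - 28 = 33.5.
       U_Y = n1*n2 - U_X = 56 - 33.5 = 22.5.
Step 4: Ties are present, so use the tie-corrected normal approximation (with continuity correction) for the p-value.
Step 5: p-value = 0.562485; compare to alpha = 0.1. fail to reject H0.

U_X = 33.5, p = 0.562485, fail to reject H0 at alpha = 0.1.


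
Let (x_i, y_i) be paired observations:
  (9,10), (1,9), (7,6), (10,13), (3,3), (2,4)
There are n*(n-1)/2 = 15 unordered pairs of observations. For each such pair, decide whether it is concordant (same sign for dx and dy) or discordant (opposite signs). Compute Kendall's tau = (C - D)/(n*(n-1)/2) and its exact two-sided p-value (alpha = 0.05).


Step 1: Enumerate the 15 unordered pairs (i,j) with i<j and classify each by sign(x_j-x_i) * sign(y_j-y_i).
  (1,2):dx=-8,dy=-1->C; (1,3):dx=-2,dy=-4->C; (1,4):dx=+1,dy=+3->C; (1,5):dx=-6,dy=-7->C
  (1,6):dx=-7,dy=-6->C; (2,3):dx=+6,dy=-3->D; (2,4):dx=+9,dy=+4->C; (2,5):dx=+2,dy=-6->D
  (2,6):dx=+1,dy=-5->D; (3,4):dx=+3,dy=+7->C; (3,5):dx=-4,dy=-3->C; (3,6):dx=-5,dy=-2->C
  (4,5):dx=-7,dy=-10->C; (4,6):dx=-8,dy=-9->C; (5,6):dx=-1,dy=+1->D
Step 2: C = 11, D = 4, total pairs = 15.
Step 3: tau = (C - D)/(n(n-1)/2) = (11 - 4)/15 = 0.466667.
Step 4: Exact two-sided p-value (enumerate n! = 720 permutations of y under H0): p = 0.272222.
Step 5: alpha = 0.05. fail to reject H0.

tau_b = 0.4667 (C=11, D=4), p = 0.272222, fail to reject H0.


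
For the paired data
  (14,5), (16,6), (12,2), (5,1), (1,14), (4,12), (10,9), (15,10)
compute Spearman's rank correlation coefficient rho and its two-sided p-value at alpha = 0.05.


Step 1: Rank x and y separately (midranks; no ties here).
rank(x): 14->6, 16->8, 12->5, 5->3, 1->1, 4->2, 10->4, 15->7
rank(y): 5->3, 6->4, 2->2, 1->1, 14->8, 12->7, 9->5, 10->6
Step 2: d_i = R_x(i) - R_y(i); compute d_i^2.
  (6-3)^2=9, (8-4)^2=16, (5-2)^2=9, (3-1)^2=4, (1-8)^2=49, (2-7)^2=25, (4-5)^2=1, (7-6)^2=1
sum(d^2) = 114.
Step 3: rho = 1 - 6*114 / (8*(8^2 - 1)) = 1 - 684/504 = -0.357143.
Step 4: Under H0, t = rho * sqrt((n-2)/(1-rho^2)) = -0.9366 ~ t(6).
Step 5: Two-sided p-value from the t-distribution with 6 df = 0.385121.
Step 6: alpha = 0.05. fail to reject H0.

rho = -0.3571, p = 0.385121, fail to reject H0 at alpha = 0.05.


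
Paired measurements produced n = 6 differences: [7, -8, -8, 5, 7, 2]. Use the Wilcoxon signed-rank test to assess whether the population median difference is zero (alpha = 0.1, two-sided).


Step 1: Drop any zero differences (none here) and take |d_i|.
|d| = [7, 8, 8, 5, 7, 2]
Step 2: Midrank |d_i| (ties get averaged ranks).
ranks: |7|->3.5, |8|->5.5, |8|->5.5, |5|->2, |7|->3.5, |2|->1
Step 3: Attach original signs; sum ranks with positive sign and with negative sign.
W+ = 3.5 + 2 + 3.5 + 1 = 10
W- = 5.5 + 5.5 = 11
(Check: W+ + W- = 21 should equal n(n+1)/2 = 21.)
Step 4: Test statistic W = min(W+, W-) = 10.
Step 5: Ties in |d|, so use the tie-corrected normal approximation.
        E[W] = n(n+1)/4 = 6*7/4 = 10.5.
        Tie groups: |d|=7 (t=2), |d|=8 (t=2); sum(t^3 - t) = 12.
        Var[W] = n(n+1)(2n+1)/24 - sum(t^3-t)/48 = 546/24 - 12/48 = 22.5.
        z = (W - E[W]) / sqrt(Var[W]) = (10 - 10.5) / 4.7434 = -0.1054.
        Two-sided p = 2*Phi(z) = 0.916051.
Step 6: alpha = 0.1. fail to reject H0.

W+ = 10, W- = 11, W = min = 10, p = 0.916051, fail to reject H0.


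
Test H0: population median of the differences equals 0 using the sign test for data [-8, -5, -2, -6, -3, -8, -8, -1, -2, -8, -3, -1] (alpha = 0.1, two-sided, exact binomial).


Step 1: Discard zero differences. Original n = 12; n_eff = number of nonzero differences = 12.
Nonzero differences (with sign): -8, -5, -2, -6, -3, -8, -8, -1, -2, -8, -3, -1
Step 2: Count signs: positive = 0, negative = 12.
Step 3: Under H0: P(positive) = 0.5, so the number of positives S ~ Bin(12, 0.5).
Step 4: Two-sided exact p-value = sum of Bin(12,0.5) probabilities at or below the observed probability = 0.000488.
Step 5: alpha = 0.1. reject H0.

n_eff = 12, pos = 0, neg = 12, p = 0.000488, reject H0.


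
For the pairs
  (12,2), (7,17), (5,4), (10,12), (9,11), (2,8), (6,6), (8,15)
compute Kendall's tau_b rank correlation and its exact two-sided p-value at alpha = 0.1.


Step 1: Enumerate the 28 unordered pairs (i,j) with i<j and classify each by sign(x_j-x_i) * sign(y_j-y_i).
  (1,2):dx=-5,dy=+15->D; (1,3):dx=-7,dy=+2->D; (1,4):dx=-2,dy=+10->D; (1,5):dx=-3,dy=+9->D
  (1,6):dx=-10,dy=+6->D; (1,7):dx=-6,dy=+4->D; (1,8):dx=-4,dy=+13->D; (2,3):dx=-2,dy=-13->C
  (2,4):dx=+3,dy=-5->D; (2,5):dx=+2,dy=-6->D; (2,6):dx=-5,dy=-9->C; (2,7):dx=-1,dy=-11->C
  (2,8):dx=+1,dy=-2->D; (3,4):dx=+5,dy=+8->C; (3,5):dx=+4,dy=+7->C; (3,6):dx=-3,dy=+4->D
  (3,7):dx=+1,dy=+2->C; (3,8):dx=+3,dy=+11->C; (4,5):dx=-1,dy=-1->C; (4,6):dx=-8,dy=-4->C
  (4,7):dx=-4,dy=-6->C; (4,8):dx=-2,dy=+3->D; (5,6):dx=-7,dy=-3->C; (5,7):dx=-3,dy=-5->C
  (5,8):dx=-1,dy=+4->D; (6,7):dx=+4,dy=-2->D; (6,8):dx=+6,dy=+7->C; (7,8):dx=+2,dy=+9->C
Step 2: C = 14, D = 14, total pairs = 28.
Step 3: tau = (C - D)/(n(n-1)/2) = (14 - 14)/28 = 0.000000.
Step 4: Exact two-sided p-value (enumerate n! = 40320 permutations of y under H0): p = 1.000000.
Step 5: alpha = 0.1. fail to reject H0.

tau_b = 0.0000 (C=14, D=14), p = 1.000000, fail to reject H0.


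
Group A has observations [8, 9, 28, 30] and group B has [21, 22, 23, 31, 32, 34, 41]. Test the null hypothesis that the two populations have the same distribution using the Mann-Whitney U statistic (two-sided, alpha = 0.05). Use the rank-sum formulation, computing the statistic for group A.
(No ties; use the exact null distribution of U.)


Step 1: Combine and sort all 11 observations; assign midranks.
sorted (value, group): (8,X), (9,X), (21,Y), (22,Y), (23,Y), (28,X), (30,X), (31,Y), (32,Y), (34,Y), (41,Y)
ranks: 8->1, 9->2, 21->3, 22->4, 23->5, 28->6, 30->7, 31->8, 32->9, 34->10, 41->11
Step 2: Rank sum for X: R1 = 1 + 2 + 6 + 7 = 16.
Step 3: U_X = R1 - n1(n1+1)/2 = 16 - 4*5/2 = 16 - 10 = 6.
       U_Y = n1*n2 - U_X = 28 - 6 = 22.
Step 4: No ties, so the exact null distribution of U (based on enumerating the C(11,4) = 330 equally likely rank assignments) gives the two-sided p-value.
Step 5: p-value = 0.163636; compare to alpha = 0.05. fail to reject H0.

U_X = 6, p = 0.163636, fail to reject H0 at alpha = 0.05.


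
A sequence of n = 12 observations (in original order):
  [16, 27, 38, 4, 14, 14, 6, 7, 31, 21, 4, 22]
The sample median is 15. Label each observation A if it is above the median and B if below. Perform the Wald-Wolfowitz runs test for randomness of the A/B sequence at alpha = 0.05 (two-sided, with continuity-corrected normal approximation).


Step 1: Compute median = 15; label A = above, B = below.
Labels in order: AAABBBBBAABA  (n_A = 6, n_B = 6)
Step 2: Count runs R = 5.
Step 3: Under H0 (random ordering), E[R] = 2*n_A*n_B/(n_A+n_B) + 1 = 2*6*6/12 + 1 = 7.0000.
        Var[R] = 2*n_A*n_B*(2*n_A*n_B - n_A - n_B) / ((n_A+n_B)^2 * (n_A+n_B-1)) = 4320/1584 = 2.7273.
        SD[R] = 1.6514.
Step 4: Continuity-corrected z = (R + 0.5 - E[R]) / SD[R] = (5 + 0.5 - 7.0000) / 1.6514 = -0.9083.
Step 5: Two-sided p-value via normal approximation = 2*(1 - Phi(|z|)) = 0.363722.
Step 6: alpha = 0.05. fail to reject H0.

R = 5, z = -0.9083, p = 0.363722, fail to reject H0.


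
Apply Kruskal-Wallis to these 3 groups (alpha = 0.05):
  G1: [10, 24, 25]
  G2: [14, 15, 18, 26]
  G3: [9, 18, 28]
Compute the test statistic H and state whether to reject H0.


Step 1: Combine all N = 10 observations and assign midranks.
sorted (value, group, rank): (9,G3,1), (10,G1,2), (14,G2,3), (15,G2,4), (18,G2,5.5), (18,G3,5.5), (24,G1,7), (25,G1,8), (26,G2,9), (28,G3,10)
Step 2: Sum ranks within each group.
R_1 = 17 (n_1 = 3)
R_2 = 21.5 (n_2 = 4)
R_3 = 16.5 (n_3 = 3)
Step 3: H = 12/(N(N+1)) * sum(R_i^2/n_i) - 3(N+1)
     = 12/(10*11) * (17^2/3 + 21.5^2/4 + 16.5^2/3) - 3*11
     = 0.109091 * 302.646 - 33
     = 0.015909.
Step 4: Ties present; correction factor C = 1 - 6/(10^3 - 10) = 0.993939. Corrected H = 0.015909 / 0.993939 = 0.016006.
Step 5: Under H0, H ~ chi^2(2); p-value = 0.992029.
Step 6: alpha = 0.05. fail to reject H0.

H = 0.0160, df = 2, p = 0.992029, fail to reject H0.


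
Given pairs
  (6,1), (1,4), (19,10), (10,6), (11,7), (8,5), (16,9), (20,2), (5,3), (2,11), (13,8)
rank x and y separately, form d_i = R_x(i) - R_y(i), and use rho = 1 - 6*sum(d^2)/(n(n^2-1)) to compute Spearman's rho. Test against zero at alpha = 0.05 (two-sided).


Step 1: Rank x and y separately (midranks; no ties here).
rank(x): 6->4, 1->1, 19->10, 10->6, 11->7, 8->5, 16->9, 20->11, 5->3, 2->2, 13->8
rank(y): 1->1, 4->4, 10->10, 6->6, 7->7, 5->5, 9->9, 2->2, 3->3, 11->11, 8->8
Step 2: d_i = R_x(i) - R_y(i); compute d_i^2.
  (4-1)^2=9, (1-4)^2=9, (10-10)^2=0, (6-6)^2=0, (7-7)^2=0, (5-5)^2=0, (9-9)^2=0, (11-2)^2=81, (3-3)^2=0, (2-11)^2=81, (8-8)^2=0
sum(d^2) = 180.
Step 3: rho = 1 - 6*180 / (11*(11^2 - 1)) = 1 - 1080/1320 = 0.181818.
Step 4: Under H0, t = rho * sqrt((n-2)/(1-rho^2)) = 0.5547 ~ t(9).
Step 5: Two-sided p-value from the t-distribution with 9 df = 0.592615.
Step 6: alpha = 0.05. fail to reject H0.

rho = 0.1818, p = 0.592615, fail to reject H0 at alpha = 0.05.


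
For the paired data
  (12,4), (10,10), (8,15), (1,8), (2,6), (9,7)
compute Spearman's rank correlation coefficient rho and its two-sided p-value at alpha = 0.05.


Step 1: Rank x and y separately (midranks; no ties here).
rank(x): 12->6, 10->5, 8->3, 1->1, 2->2, 9->4
rank(y): 4->1, 10->5, 15->6, 8->4, 6->2, 7->3
Step 2: d_i = R_x(i) - R_y(i); compute d_i^2.
  (6-1)^2=25, (5-5)^2=0, (3-6)^2=9, (1-4)^2=9, (2-2)^2=0, (4-3)^2=1
sum(d^2) = 44.
Step 3: rho = 1 - 6*44 / (6*(6^2 - 1)) = 1 - 264/210 = -0.257143.
Step 4: Under H0, t = rho * sqrt((n-2)/(1-rho^2)) = -0.5322 ~ t(4).
Step 5: Two-sided p-value from the t-distribution with 4 df = 0.622787.
Step 6: alpha = 0.05. fail to reject H0.

rho = -0.2571, p = 0.622787, fail to reject H0 at alpha = 0.05.


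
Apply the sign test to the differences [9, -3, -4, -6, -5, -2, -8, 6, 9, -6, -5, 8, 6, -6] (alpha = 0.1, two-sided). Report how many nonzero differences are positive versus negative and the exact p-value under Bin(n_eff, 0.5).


Step 1: Discard zero differences. Original n = 14; n_eff = number of nonzero differences = 14.
Nonzero differences (with sign): +9, -3, -4, -6, -5, -2, -8, +6, +9, -6, -5, +8, +6, -6
Step 2: Count signs: positive = 5, negative = 9.
Step 3: Under H0: P(positive) = 0.5, so the number of positives S ~ Bin(14, 0.5).
Step 4: Two-sided exact p-value = sum of Bin(14,0.5) probabilities at or below the observed probability = 0.423950.
Step 5: alpha = 0.1. fail to reject H0.

n_eff = 14, pos = 5, neg = 9, p = 0.423950, fail to reject H0.


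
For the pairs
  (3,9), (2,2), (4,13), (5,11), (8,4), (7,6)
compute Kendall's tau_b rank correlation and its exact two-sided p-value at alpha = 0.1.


Step 1: Enumerate the 15 unordered pairs (i,j) with i<j and classify each by sign(x_j-x_i) * sign(y_j-y_i).
  (1,2):dx=-1,dy=-7->C; (1,3):dx=+1,dy=+4->C; (1,4):dx=+2,dy=+2->C; (1,5):dx=+5,dy=-5->D
  (1,6):dx=+4,dy=-3->D; (2,3):dx=+2,dy=+11->C; (2,4):dx=+3,dy=+9->C; (2,5):dx=+6,dy=+2->C
  (2,6):dx=+5,dy=+4->C; (3,4):dx=+1,dy=-2->D; (3,5):dx=+4,dy=-9->D; (3,6):dx=+3,dy=-7->D
  (4,5):dx=+3,dy=-7->D; (4,6):dx=+2,dy=-5->D; (5,6):dx=-1,dy=+2->D
Step 2: C = 7, D = 8, total pairs = 15.
Step 3: tau = (C - D)/(n(n-1)/2) = (7 - 8)/15 = -0.066667.
Step 4: Exact two-sided p-value (enumerate n! = 720 permutations of y under H0): p = 1.000000.
Step 5: alpha = 0.1. fail to reject H0.

tau_b = -0.0667 (C=7, D=8), p = 1.000000, fail to reject H0.


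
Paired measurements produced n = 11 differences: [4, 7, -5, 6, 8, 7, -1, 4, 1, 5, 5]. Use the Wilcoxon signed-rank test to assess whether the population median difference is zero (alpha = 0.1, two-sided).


Step 1: Drop any zero differences (none here) and take |d_i|.
|d| = [4, 7, 5, 6, 8, 7, 1, 4, 1, 5, 5]
Step 2: Midrank |d_i| (ties get averaged ranks).
ranks: |4|->3.5, |7|->9.5, |5|->6, |6|->8, |8|->11, |7|->9.5, |1|->1.5, |4|->3.5, |1|->1.5, |5|->6, |5|->6
Step 3: Attach original signs; sum ranks with positive sign and with negative sign.
W+ = 3.5 + 9.5 + 8 + 11 + 9.5 + 3.5 + 1.5 + 6 + 6 = 58.5
W- = 6 + 1.5 = 7.5
(Check: W+ + W- = 66 should equal n(n+1)/2 = 66.)
Step 4: Test statistic W = min(W+, W-) = 7.5.
Step 5: Ties in |d|, so use the tie-corrected normal approximation.
        E[W] = n(n+1)/4 = 11*12/4 = 33.
        Tie groups: |d|=1 (t=2), |d|=4 (t=2), |d|=5 (t=3), |d|=7 (t=2); sum(t^3 - t) = 42.
        Var[W] = n(n+1)(2n+1)/24 - sum(t^3-t)/48 = 3036/24 - 42/48 = 125.625.
        z = (W - E[W]) / sqrt(Var[W]) = (7.5 - 33) / 11.2083 = -2.2751.
        Two-sided p = 2*Phi(z) = 0.022899.
Step 6: alpha = 0.1. reject H0.

W+ = 58.5, W- = 7.5, W = min = 7.5, p = 0.022899, reject H0.


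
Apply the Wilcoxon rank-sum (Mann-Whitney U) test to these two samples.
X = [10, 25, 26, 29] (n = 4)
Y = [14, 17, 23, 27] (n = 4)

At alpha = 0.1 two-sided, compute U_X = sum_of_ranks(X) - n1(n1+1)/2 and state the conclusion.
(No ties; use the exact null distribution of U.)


Step 1: Combine and sort all 8 observations; assign midranks.
sorted (value, group): (10,X), (14,Y), (17,Y), (23,Y), (25,X), (26,X), (27,Y), (29,X)
ranks: 10->1, 14->2, 17->3, 23->4, 25->5, 26->6, 27->7, 29->8
Step 2: Rank sum for X: R1 = 1 + 5 + 6 + 8 = 20.
Step 3: U_X = R1 - n1(n1+1)/2 = 20 - 4*5/2 = 20 - 10 = 10.
       U_Y = n1*n2 - U_X = 16 - 10 = 6.
Step 4: No ties, so the exact null distribution of U (based on enumerating the C(8,4) = 70 equally likely rank assignments) gives the two-sided p-value.
Step 5: p-value = 0.685714; compare to alpha = 0.1. fail to reject H0.

U_X = 10, p = 0.685714, fail to reject H0 at alpha = 0.1.


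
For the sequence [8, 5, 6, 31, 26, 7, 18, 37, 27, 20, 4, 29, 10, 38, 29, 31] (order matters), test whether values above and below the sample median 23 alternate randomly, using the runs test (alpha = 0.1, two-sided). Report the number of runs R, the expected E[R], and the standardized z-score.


Step 1: Compute median = 23; label A = above, B = below.
Labels in order: BBBAABBAABBABAAA  (n_A = 8, n_B = 8)
Step 2: Count runs R = 8.
Step 3: Under H0 (random ordering), E[R] = 2*n_A*n_B/(n_A+n_B) + 1 = 2*8*8/16 + 1 = 9.0000.
        Var[R] = 2*n_A*n_B*(2*n_A*n_B - n_A - n_B) / ((n_A+n_B)^2 * (n_A+n_B-1)) = 14336/3840 = 3.7333.
        SD[R] = 1.9322.
Step 4: Continuity-corrected z = (R + 0.5 - E[R]) / SD[R] = (8 + 0.5 - 9.0000) / 1.9322 = -0.2588.
Step 5: Two-sided p-value via normal approximation = 2*(1 - Phi(|z|)) = 0.795809.
Step 6: alpha = 0.1. fail to reject H0.

R = 8, z = -0.2588, p = 0.795809, fail to reject H0.


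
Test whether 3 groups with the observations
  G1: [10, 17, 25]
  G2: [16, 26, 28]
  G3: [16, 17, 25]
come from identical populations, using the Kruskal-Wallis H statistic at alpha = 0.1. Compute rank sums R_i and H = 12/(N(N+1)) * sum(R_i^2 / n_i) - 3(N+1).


Step 1: Combine all N = 9 observations and assign midranks.
sorted (value, group, rank): (10,G1,1), (16,G2,2.5), (16,G3,2.5), (17,G1,4.5), (17,G3,4.5), (25,G1,6.5), (25,G3,6.5), (26,G2,8), (28,G2,9)
Step 2: Sum ranks within each group.
R_1 = 12 (n_1 = 3)
R_2 = 19.5 (n_2 = 3)
R_3 = 13.5 (n_3 = 3)
Step 3: H = 12/(N(N+1)) * sum(R_i^2/n_i) - 3(N+1)
     = 12/(9*10) * (12^2/3 + 19.5^2/3 + 13.5^2/3) - 3*10
     = 0.133333 * 235.5 - 30
     = 1.400000.
Step 4: Ties present; correction factor C = 1 - 18/(9^3 - 9) = 0.975000. Corrected H = 1.400000 / 0.975000 = 1.435897.
Step 5: Under H0, H ~ chi^2(2); p-value = 0.487752.
Step 6: alpha = 0.1. fail to reject H0.

H = 1.4359, df = 2, p = 0.487752, fail to reject H0.


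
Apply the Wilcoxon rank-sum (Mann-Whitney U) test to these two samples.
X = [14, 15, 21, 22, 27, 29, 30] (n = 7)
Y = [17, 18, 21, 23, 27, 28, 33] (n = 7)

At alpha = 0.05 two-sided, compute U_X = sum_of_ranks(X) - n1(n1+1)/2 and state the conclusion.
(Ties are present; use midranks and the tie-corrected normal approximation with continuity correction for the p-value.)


Step 1: Combine and sort all 14 observations; assign midranks.
sorted (value, group): (14,X), (15,X), (17,Y), (18,Y), (21,X), (21,Y), (22,X), (23,Y), (27,X), (27,Y), (28,Y), (29,X), (30,X), (33,Y)
ranks: 14->1, 15->2, 17->3, 18->4, 21->5.5, 21->5.5, 22->7, 23->8, 27->9.5, 27->9.5, 28->11, 29->12, 30->13, 33->14
Step 2: Rank sum for X: R1 = 1 + 2 + 5.5 + 7 + 9.5 + 12 + 13 = 50.
Step 3: U_X = R1 - n1(n1+1)/2 = 50 - 7*8/2 = 50 - 28 = 22.
       U_Y = n1*n2 - U_X = 49 - 22 = 27.
Step 4: Ties are present, so use the tie-corrected normal approximation (with continuity correction) for the p-value.
Step 5: p-value = 0.797863; compare to alpha = 0.05. fail to reject H0.

U_X = 22, p = 0.797863, fail to reject H0 at alpha = 0.05.


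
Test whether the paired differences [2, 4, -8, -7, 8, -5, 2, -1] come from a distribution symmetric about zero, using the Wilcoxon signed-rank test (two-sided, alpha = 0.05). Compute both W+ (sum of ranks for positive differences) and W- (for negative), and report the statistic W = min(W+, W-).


Step 1: Drop any zero differences (none here) and take |d_i|.
|d| = [2, 4, 8, 7, 8, 5, 2, 1]
Step 2: Midrank |d_i| (ties get averaged ranks).
ranks: |2|->2.5, |4|->4, |8|->7.5, |7|->6, |8|->7.5, |5|->5, |2|->2.5, |1|->1
Step 3: Attach original signs; sum ranks with positive sign and with negative sign.
W+ = 2.5 + 4 + 7.5 + 2.5 = 16.5
W- = 7.5 + 6 + 5 + 1 = 19.5
(Check: W+ + W- = 36 should equal n(n+1)/2 = 36.)
Step 4: Test statistic W = min(W+, W-) = 16.5.
Step 5: Ties in |d|, so use the tie-corrected normal approximation.
        E[W] = n(n+1)/4 = 8*9/4 = 18.
        Tie groups: |d|=2 (t=2), |d|=8 (t=2); sum(t^3 - t) = 12.
        Var[W] = n(n+1)(2n+1)/24 - sum(t^3-t)/48 = 1224/24 - 12/48 = 50.75.
        z = (W - E[W]) / sqrt(Var[W]) = (16.5 - 18) / 7.1239 = -0.2106.
        Two-sided p = 2*Phi(z) = 0.833232.
Step 6: alpha = 0.05. fail to reject H0.

W+ = 16.5, W- = 19.5, W = min = 16.5, p = 0.833232, fail to reject H0.


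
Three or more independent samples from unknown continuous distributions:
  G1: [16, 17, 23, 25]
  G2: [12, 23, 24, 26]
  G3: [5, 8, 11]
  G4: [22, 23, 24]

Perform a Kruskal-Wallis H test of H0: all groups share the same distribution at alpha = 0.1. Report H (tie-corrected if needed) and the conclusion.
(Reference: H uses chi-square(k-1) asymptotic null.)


Step 1: Combine all N = 14 observations and assign midranks.
sorted (value, group, rank): (5,G3,1), (8,G3,2), (11,G3,3), (12,G2,4), (16,G1,5), (17,G1,6), (22,G4,7), (23,G1,9), (23,G2,9), (23,G4,9), (24,G2,11.5), (24,G4,11.5), (25,G1,13), (26,G2,14)
Step 2: Sum ranks within each group.
R_1 = 33 (n_1 = 4)
R_2 = 38.5 (n_2 = 4)
R_3 = 6 (n_3 = 3)
R_4 = 27.5 (n_4 = 3)
Step 3: H = 12/(N(N+1)) * sum(R_i^2/n_i) - 3(N+1)
     = 12/(14*15) * (33^2/4 + 38.5^2/4 + 6^2/3 + 27.5^2/3) - 3*15
     = 0.057143 * 906.896 - 45
     = 6.822619.
Step 4: Ties present; correction factor C = 1 - 30/(14^3 - 14) = 0.989011. Corrected H = 6.822619 / 0.989011 = 6.898426.
Step 5: Under H0, H ~ chi^2(3); p-value = 0.075207.
Step 6: alpha = 0.1. reject H0.

H = 6.8984, df = 3, p = 0.075207, reject H0.


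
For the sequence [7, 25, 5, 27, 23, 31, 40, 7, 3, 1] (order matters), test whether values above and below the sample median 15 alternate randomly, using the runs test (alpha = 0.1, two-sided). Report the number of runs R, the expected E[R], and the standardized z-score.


Step 1: Compute median = 15; label A = above, B = below.
Labels in order: BABAAAABBB  (n_A = 5, n_B = 5)
Step 2: Count runs R = 5.
Step 3: Under H0 (random ordering), E[R] = 2*n_A*n_B/(n_A+n_B) + 1 = 2*5*5/10 + 1 = 6.0000.
        Var[R] = 2*n_A*n_B*(2*n_A*n_B - n_A - n_B) / ((n_A+n_B)^2 * (n_A+n_B-1)) = 2000/900 = 2.2222.
        SD[R] = 1.4907.
Step 4: Continuity-corrected z = (R + 0.5 - E[R]) / SD[R] = (5 + 0.5 - 6.0000) / 1.4907 = -0.3354.
Step 5: Two-sided p-value via normal approximation = 2*(1 - Phi(|z|)) = 0.737316.
Step 6: alpha = 0.1. fail to reject H0.

R = 5, z = -0.3354, p = 0.737316, fail to reject H0.
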